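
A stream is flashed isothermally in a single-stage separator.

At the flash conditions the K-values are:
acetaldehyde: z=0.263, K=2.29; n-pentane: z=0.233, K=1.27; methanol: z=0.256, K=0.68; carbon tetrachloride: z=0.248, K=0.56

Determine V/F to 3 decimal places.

Material balance + equilibrium reduce to Σ zᵢ(Kᵢ−1)/(1+V/F(Kᵢ−1)) = 0.
Feasibility: ΣzᵢKᵢ = 1.211, Σzᵢ/Kᵢ = 1.118 — both > 1, two phases present.
Iterate (Newton) starting at V/F = 0.52:
  V/F = 0.520: g = 0.0185, g' = -0.288 → V/F = 0.584
  V/F = 0.584: g = 0.0002, g' = -0.282 → V/F = 0.585
Converged at V/F = 0.585.

V/F = 0.585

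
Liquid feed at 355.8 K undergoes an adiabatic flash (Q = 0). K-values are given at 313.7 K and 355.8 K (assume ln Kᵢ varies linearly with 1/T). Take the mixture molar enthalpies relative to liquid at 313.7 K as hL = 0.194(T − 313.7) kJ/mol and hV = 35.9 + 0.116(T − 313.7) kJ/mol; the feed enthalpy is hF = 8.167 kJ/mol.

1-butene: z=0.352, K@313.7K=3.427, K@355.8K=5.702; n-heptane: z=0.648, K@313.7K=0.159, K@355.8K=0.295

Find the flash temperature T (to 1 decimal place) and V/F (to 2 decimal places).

T = 320.6 K, V/F = 0.19

Adiabatic flash: solve Rachford–Rice at each trial T, then check hF = ψ·hV(T) + (1−ψ)·hL(T).
  T = 313.7 K: K = (3.427, 0.159), RR gives ψ = 0.152, H_out = 5.441 kJ/mol
  T = 355.8 K: K = (5.702, 0.295), RR gives ψ = 0.361, H_out = 19.957 kJ/mol
  T = 334.8 K: K = (4.495, 0.221), RR gives ψ = 0.266, H_out = 13.219 kJ/mol
  T = 324.2 K: K = (3.939, 0.188), RR gives ψ = 0.213, H_out = 9.517 kJ/mol
  T = 318.9 K: K = (3.676, 0.173), RR gives ψ = 0.184, H_out = 7.524 kJ/mol
  T = 321.5 K: K = (3.804, 0.180), RR gives ψ = 0.198, H_out = 8.516 kJ/mol
  T = 320.2 K: K = (3.740, 0.177), RR gives ψ = 0.191, H_out = 8.024 kJ/mol
Linear interpolation between T = 320.2 (H_out = 8.024) and T = 321.5 (H_out = 8.516) on hF = 8.167 gives T ≈ 320.6 K, at which ψ = 0.19.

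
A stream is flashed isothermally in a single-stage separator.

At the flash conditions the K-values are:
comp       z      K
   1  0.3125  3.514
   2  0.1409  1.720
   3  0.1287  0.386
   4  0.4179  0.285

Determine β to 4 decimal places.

β = 0.3498

Material balance + equilibrium reduce to Σ zᵢ(Kᵢ−1)/(1+β(Kᵢ−1)) = 0.
g(0) = ΣzᵢKᵢ − 1 = 0.5093 and g(1) = 1 − Σzᵢ/Kᵢ = -0.9706, so a root lies in (0, 1).
Newton–Raphson from β = 0.5:
  β = 0.5000: g = -0.15641, g' = -1.0458 → β = 0.3504
  β = 0.3504: g = -0.00071, g' = -1.0639 → β = 0.3498
Converged at β = 0.3498.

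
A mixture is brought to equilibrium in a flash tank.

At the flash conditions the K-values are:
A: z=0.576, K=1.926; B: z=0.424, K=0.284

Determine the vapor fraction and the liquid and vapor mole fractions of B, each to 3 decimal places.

Let ψ = V/F and solve Σ zᵢ(Kᵢ−1)/(1+ψ(Kᵢ−1)) = 0.
Check two-phase: ΣzᵢKᵢ = 1.230 > 1 and Σzᵢ/Kᵢ = 1.792 > 1, so g(0) = 0.230 > 0 and g(1) = -0.792 < 0.
Iterate (Newton) starting at ψ = 0.5:
  ψ = 0.500: g = -0.1083, g' = -0.758 → ψ = 0.357
  ψ = 0.357: g = -0.0071, g' = -0.671 → ψ = 0.347
Converged at ψ = 0.347.
Compositions from xᵢ = zᵢ/(1+ψ(Kᵢ−1)), yᵢ = Kᵢxᵢ:
  A: x = 0.436, y = 0.840
  B: x = 0.564, y = 0.160

ψ = 0.347, x_B = 0.564, y_B = 0.160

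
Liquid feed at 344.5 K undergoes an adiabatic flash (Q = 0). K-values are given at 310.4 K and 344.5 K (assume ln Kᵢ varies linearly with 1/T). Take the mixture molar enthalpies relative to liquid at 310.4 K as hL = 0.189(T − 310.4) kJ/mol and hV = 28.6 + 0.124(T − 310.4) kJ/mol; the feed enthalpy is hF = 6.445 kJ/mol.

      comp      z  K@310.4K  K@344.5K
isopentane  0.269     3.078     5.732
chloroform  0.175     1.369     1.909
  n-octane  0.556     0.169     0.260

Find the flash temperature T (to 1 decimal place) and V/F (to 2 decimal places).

Adiabatic flash: solve Rachford–Rice at each trial T, then check hF = ψ·hV(T) + (1−ψ)·hL(T).
  T = 310.4 K: K = (3.078, 1.369, 0.169), RR gives ψ = 0.117, H_out = 3.341 kJ/mol
  T = 344.5 K: K = (5.732, 1.909, 0.260), RR gives ψ = 0.381, H_out = 16.484 kJ/mol
  T = 327.4 K: K = (4.265, 1.630, 0.212), RR gives ψ = 0.273, H_out = 10.721 kJ/mol
  T = 318.9 K: K = (3.639, 1.497, 0.190), RR gives ψ = 0.205, H_out = 7.344 kJ/mol
  T = 314.6 K: K = (3.347, 1.432, 0.179), RR gives ψ = 0.163, H_out = 5.419 kJ/mol
  T = 316.8 K: K = (3.494, 1.465, 0.185), RR gives ψ = 0.185, H_out = 6.426 kJ/mol
Linear interpolation between T = 316.8 (H_out = 6.426) and T = 318.9 (H_out = 7.344) on hF = 6.445 gives T ≈ 316.8 K, at which ψ = 0.19.

T = 316.8 K, V/F = 0.19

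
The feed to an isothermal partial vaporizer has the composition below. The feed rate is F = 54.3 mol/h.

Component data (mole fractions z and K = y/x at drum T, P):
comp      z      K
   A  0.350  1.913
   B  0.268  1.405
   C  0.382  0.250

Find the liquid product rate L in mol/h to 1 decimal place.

L = 40.1 mol/h

Newton iteration, V/F⁰ = 0.33:
  V/F = 0.330: g = -0.0394, g' = -0.586 → V/F = 0.263
  V/F = 0.263: g = -0.0010, g' = -0.559 → V/F = 0.261
Converged at V/F = 0.261.
Then V = V/F·F = 0.2610·54.3 = 14.2 mol/h and L = F − V = 40.1 mol/h.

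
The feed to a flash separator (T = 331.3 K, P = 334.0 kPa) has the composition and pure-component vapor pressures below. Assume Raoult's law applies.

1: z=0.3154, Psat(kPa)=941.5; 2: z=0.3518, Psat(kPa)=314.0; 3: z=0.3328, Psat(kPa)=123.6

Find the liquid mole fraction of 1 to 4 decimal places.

x_1 = 0.1731

Raoult's law: Kᵢ = Pᵢˢᵃᵗ/P = Pᵢˢᵃᵗ/334.0.
  K_1 = 941.5/334.0 = 2.818862, K_2 = 314.0/334.0 = 0.940120, K_3 = 123.6/334.0 = 0.370060
Newton iteration, V/F⁰ = 0.5:
  V/F = 0.5000: g = -0.02731, g' = -0.5690 → V/F = 0.4520
  V/F = 0.4520: g = 0.00009, g' = -0.5737 → V/F = 0.4521
Converged at V/F = 0.4521.
Compositions from xᵢ = zᵢ/(1+V/F(Kᵢ−1)), yᵢ = Kᵢxᵢ:
  1: x = 0.1731, y = 0.4879
  2: x = 0.3616, y = 0.3399
  3: x = 0.4653, y = 0.1722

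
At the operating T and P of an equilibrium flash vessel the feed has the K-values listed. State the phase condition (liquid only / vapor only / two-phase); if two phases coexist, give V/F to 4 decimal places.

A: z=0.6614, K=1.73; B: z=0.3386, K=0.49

two-phase, V/F = 0.8330

ΣzᵢKᵢ = 1.3101; Σzᵢ/Kᵢ = 1.0733.
Both exceed 1, so a two-phase solution exists.
Let ψ = V/F and solve Σ zᵢ(Kᵢ−1)/(1+ψ(Kᵢ−1)) = 0.
Binary case is linear: z₁(K₁−1)(1+ψ(K₂−1)) + z₂(K₂−1)(1+ψ(K₁−1)) = 0
⇒ ψ = [z₁(K₁−1)+z₂(K₂−1)] / [−(K₁−1)(K₂−1)] = 0.31014/0.37230 = 0.8330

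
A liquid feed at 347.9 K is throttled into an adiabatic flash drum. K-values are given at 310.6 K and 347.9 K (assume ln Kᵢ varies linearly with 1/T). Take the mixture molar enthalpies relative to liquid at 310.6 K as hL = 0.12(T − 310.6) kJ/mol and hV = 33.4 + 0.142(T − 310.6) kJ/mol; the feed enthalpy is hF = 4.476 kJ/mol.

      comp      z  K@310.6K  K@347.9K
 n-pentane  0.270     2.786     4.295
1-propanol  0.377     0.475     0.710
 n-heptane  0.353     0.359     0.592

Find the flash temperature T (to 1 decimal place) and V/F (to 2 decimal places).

Adiabatic flash: solve Rachford–Rice at each trial T, then check hF = ψ·hV(T) + (1−ψ)·hL(T).
  T = 310.6 K: K = (2.786, 0.475, 0.359), RR gives ψ = 0.056, H_out = 1.862 kJ/mol
  T = 347.9 K: K = (4.295, 0.710, 0.592), RR gives ψ = 0.551, H_out = 23.336 kJ/mol
  T = 329.2 K: K = (3.500, 0.587, 0.467), RR gives ψ = 0.280, H_out = 11.698 kJ/mol
  T = 319.9 K: K = (3.133, 0.530, 0.411), RR gives ψ = 0.169, H_out = 6.790 kJ/mol
  T = 315.2 K: K = (2.955, 0.502, 0.384), RR gives ψ = 0.113, H_out = 4.327 kJ/mol
  T = 317.5 K: K = (3.041, 0.515, 0.397), RR gives ψ = 0.140, H_out = 5.536 kJ/mol
Linear interpolation between T = 315.2 (H_out = 4.327) and T = 317.5 (H_out = 5.536) on hF = 4.476 gives T ≈ 315.5 K, at which ψ = 0.12.

T = 315.5 K, V/F = 0.12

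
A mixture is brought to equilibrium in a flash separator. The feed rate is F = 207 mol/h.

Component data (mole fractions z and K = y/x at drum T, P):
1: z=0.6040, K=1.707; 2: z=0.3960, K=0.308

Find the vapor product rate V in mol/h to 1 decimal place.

V = 64.7 mol/h

Newton iteration, V/F⁰ = 0.48:
  V/F = 0.4800: g = -0.09150, g' = -0.5935 → V/F = 0.3258
  V/F = 0.3258: g = -0.00673, g' = -0.5155 → V/F = 0.3128
  V/F = 0.3128: g = -0.00003, g' = -0.5113 → V/F = 0.3127
Converged at V/F = 0.3127.
Then V = V/F·F = 0.3127·207 = 64.7 mol/h and L = F − V = 142.3 mol/h.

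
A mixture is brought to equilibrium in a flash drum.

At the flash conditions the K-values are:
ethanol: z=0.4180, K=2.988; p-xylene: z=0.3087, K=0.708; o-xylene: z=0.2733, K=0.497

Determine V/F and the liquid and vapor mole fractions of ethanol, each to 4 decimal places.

Material balance + equilibrium reduce to Σ zᵢ(Kᵢ−1)/(1+V/F(Kᵢ−1)) = 0.
Check two-phase: ΣzᵢKᵢ = 1.6034 > 1 and Σzᵢ/Kᵢ = 1.1258 > 1, so g(0) = 0.6034 > 0 and g(1) = -0.1258 < 0.
Newton iteration, V/F⁰ = 0.63:
  V/F = 0.6300: g = 0.05722, g' = -0.5133 → V/F = 0.7415
  V/F = 0.7415: g = 0.00159, g' = -0.4886 → V/F = 0.7447
Converged at V/F = 0.7447.
Compositions from xᵢ = zᵢ/(1+V/F(Kᵢ−1)), yᵢ = Kᵢxᵢ:
  ethanol: x = 0.1685, y = 0.5035
  p-xylene: x = 0.3945, y = 0.2793
  o-xylene: x = 0.4370, y = 0.2172

V/F = 0.7447, x_ethanol = 0.1685, y_ethanol = 0.5035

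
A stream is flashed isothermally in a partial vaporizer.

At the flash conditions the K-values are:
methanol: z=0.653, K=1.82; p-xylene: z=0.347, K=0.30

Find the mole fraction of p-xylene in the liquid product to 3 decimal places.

x_p-xylene = 0.539

Material balance + equilibrium reduce to Σ zᵢ(Kᵢ−1)/(1+β(Kᵢ−1)) = 0.
g(0) = ΣzᵢKᵢ − 1 = 0.293 and g(1) = 1 − Σzᵢ/Kᵢ = -0.515, so a root lies in (0, 1).
Newton–Raphson from β = 0.45:
  β = 0.450: g = 0.0365, g' = -0.597 → β = 0.511
  β = 0.511: g = -0.0010, g' = -0.630 → β = 0.510
Converged at β = 0.510.
Compositions from xᵢ = zᵢ/(1+β(Kᵢ−1)), yᵢ = Kᵢxᵢ:
  methanol: x = 0.461, y = 0.838
  p-xylene: x = 0.539, y = 0.162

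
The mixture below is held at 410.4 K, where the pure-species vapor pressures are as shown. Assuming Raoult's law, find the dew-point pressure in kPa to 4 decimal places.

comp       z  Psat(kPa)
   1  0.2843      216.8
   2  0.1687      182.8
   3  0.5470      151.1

At the dew point ψ → 1, so Σzᵢ/Kᵢ = 1 with Kᵢ = Pᵢˢᵃᵗ/P ⇒ 1/P = Σzᵢ/Pᵢˢᵃᵗ.
1/P = 0.2843/216.8 + 0.1687/182.8 + 0.5470/151.1 = 0.0058543 ⇒ P = 170.8137 kPa

Pdew = 170.8137 kPa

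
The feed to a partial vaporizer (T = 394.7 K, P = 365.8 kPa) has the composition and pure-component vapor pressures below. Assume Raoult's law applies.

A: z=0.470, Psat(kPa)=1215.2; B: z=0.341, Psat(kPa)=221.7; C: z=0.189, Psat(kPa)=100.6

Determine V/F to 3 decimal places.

V/F = 0.644

Raoult's law: Kᵢ = Pᵢˢᵃᵗ/P = Pᵢˢᵃᵗ/365.8.
  K_A = 1215.2/365.8 = 3.32203, K_B = 221.7/365.8 = 0.60607, K_C = 100.6/365.8 = 0.27501
Rachford–Rice: g(V/F) = Σ zᵢ(Kᵢ−1)/(1+V/F(Kᵢ−1)) = 0.
Check two-phase: ΣzᵢKᵢ = 1.820 > 1 and Σzᵢ/Kᵢ = 1.391 > 1, so g(0) = 0.820 > 0 and g(1) = -0.391 < 0.
Newton–Raphson from V/F = 0.5:
  V/F = 0.500: g = 0.1228, g' = -0.869 → V/F = 0.641
  V/F = 0.641: g = 0.0026, g' = -0.851 → V/F = 0.644
Converged at V/F = 0.644.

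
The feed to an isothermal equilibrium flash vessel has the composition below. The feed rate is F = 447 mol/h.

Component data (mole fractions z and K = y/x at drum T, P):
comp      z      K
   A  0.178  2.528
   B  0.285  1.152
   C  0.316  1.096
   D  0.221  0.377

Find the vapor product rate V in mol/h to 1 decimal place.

Let ψ = V/F and solve Σ zᵢ(Kᵢ−1)/(1+ψ(Kᵢ−1)) = 0.
Check two-phase: ΣzᵢKᵢ = 1.208 > 1 and Σzᵢ/Kᵢ = 1.192 > 1, so g(0) = 0.208 > 0 and g(1) = -0.192 < 0.
Newton–Raphson from ψ = 0.33:
  ψ = 0.330: g = 0.0782, g' = -0.328 → ψ = 0.568
  ψ = 0.568: g = 0.0011, g' = -0.333 → ψ = 0.572
Converged at ψ = 0.572.
Then V = ψ·F = 0.5715·447 = 255.5 mol/h and L = F − V = 191.5 mol/h.

V = 255.5 mol/h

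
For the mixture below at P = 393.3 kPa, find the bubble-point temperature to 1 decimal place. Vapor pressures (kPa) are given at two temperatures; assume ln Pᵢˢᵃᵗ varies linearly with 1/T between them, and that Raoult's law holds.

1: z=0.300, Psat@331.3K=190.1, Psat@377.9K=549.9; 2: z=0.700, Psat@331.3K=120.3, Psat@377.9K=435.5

T = 370.2 K

Bubble-point temperature: ΣzᵢPᵢˢᵃᵗ(T) = P. Interpolate ln Pᵢˢᵃᵗ = aᵢ + bᵢ/T.
  T = 331.3 K: ΣzᵢPᵢˢᵃᵗ = 141.24 kPa
  T = 377.9 K: ΣzᵢPᵢˢᵃᵗ = 469.82 kPa
  T = 354.6 K: ΣzᵢPᵢˢᵃᵗ = 267.58 kPa
  T = 366.2 K: ΣzᵢPᵢˢᵃᵗ = 357.21 kPa
  T = 372.0 K: ΣzᵢPᵢˢᵃᵗ = 410.03 kPa
  T = 369.1 K: ΣzᵢPᵢˢᵃᵗ = 382.91 kPa
Interpolating between 369.1 K and 372.0 K gives T ≈ 370.2 K.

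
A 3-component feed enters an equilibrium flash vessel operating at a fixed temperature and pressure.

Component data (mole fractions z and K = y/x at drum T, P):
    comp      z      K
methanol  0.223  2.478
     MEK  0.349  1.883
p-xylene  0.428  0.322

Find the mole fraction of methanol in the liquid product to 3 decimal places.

x_methanol = 0.134

Material balance + equilibrium reduce to Σ zᵢ(Kᵢ−1)/(1+β(Kᵢ−1)) = 0.
Feasibility: ΣzᵢKᵢ = 1.348, Σzᵢ/Kᵢ = 1.605 — both > 1, two phases present.
Newton–Raphson from β = 0.5:
  β = 0.500: g = -0.0357, g' = -0.742 → β = 0.452
  β = 0.452: g = -0.0005, g' = -0.723 → β = 0.451
Converged at β = 0.451.
Compositions from xᵢ = zᵢ/(1+β(Kᵢ−1)), yᵢ = Kᵢxᵢ:
  methanol: x = 0.134, y = 0.332
  MEK: x = 0.250, y = 0.470
  p-xylene: x = 0.617, y = 0.199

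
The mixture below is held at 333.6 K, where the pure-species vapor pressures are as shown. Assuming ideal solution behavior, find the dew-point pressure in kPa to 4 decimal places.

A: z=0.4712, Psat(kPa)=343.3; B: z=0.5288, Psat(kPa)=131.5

Pdew = 185.3962 kPa

At the dew point ψ → 1, so Σzᵢ/Kᵢ = 1 with Kᵢ = Pᵢˢᵃᵗ/P ⇒ 1/P = Σzᵢ/Pᵢˢᵃᵗ.
1/P = 0.4712/343.3 + 0.5288/131.5 = 0.0053939 ⇒ P = 185.3962 kPa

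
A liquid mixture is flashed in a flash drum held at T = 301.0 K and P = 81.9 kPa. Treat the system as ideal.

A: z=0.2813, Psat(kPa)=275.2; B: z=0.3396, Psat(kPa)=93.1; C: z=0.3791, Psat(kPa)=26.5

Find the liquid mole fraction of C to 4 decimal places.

Raoult's law: Kᵢ = Pᵢˢᵃᵗ/P = Pᵢˢᵃᵗ/81.9.
  K_A = 275.2/81.9 = 3.360195, K_B = 93.1/81.9 = 1.136752, K_C = 26.5/81.9 = 0.323565
Let β = V/F and solve Σ zᵢ(Kᵢ−1)/(1+β(Kᵢ−1)) = 0.
g(0) = ΣzᵢKᵢ − 1 = 0.4539 and g(1) = 1 − Σzᵢ/Kᵢ = -0.5541, so a root lies in (0, 1).
Newton iteration, β⁰ = 0.44:
  β = 0.4400: g = 0.00440, g' = -0.7344 → β = 0.4460
Converged at β = 0.4460.
Compositions from xᵢ = zᵢ/(1+β(Kᵢ−1)), yᵢ = Kᵢxᵢ:
  A: x = 0.1370, y = 0.4605
  B: x = 0.3201, y = 0.3638
  C: x = 0.5429, y = 0.1757

x_C = 0.5429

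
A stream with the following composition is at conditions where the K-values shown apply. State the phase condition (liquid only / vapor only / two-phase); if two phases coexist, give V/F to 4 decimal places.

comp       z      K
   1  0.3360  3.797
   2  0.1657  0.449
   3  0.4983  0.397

two-phase, V/F = 0.3319

ΣzᵢKᵢ = 1.5480; Σzᵢ/Kᵢ = 1.7127.
Both exceed 1, so a two-phase solution exists.
Material balance + equilibrium reduce to Σ zᵢ(Kᵢ−1)/(1+ψ(Kᵢ−1)) = 0.
Newton–Raphson from ψ = 0.62:
  ψ = 0.6200: g = -0.27483, g' = -0.9298 → ψ = 0.3244
  ψ = 0.3244: g = 0.00798, g' = -1.0771 → ψ = 0.3318
  ψ = 0.3318: g = 0.00004, g' = -1.0656 → ψ = 0.3319
Converged at ψ = 0.3319.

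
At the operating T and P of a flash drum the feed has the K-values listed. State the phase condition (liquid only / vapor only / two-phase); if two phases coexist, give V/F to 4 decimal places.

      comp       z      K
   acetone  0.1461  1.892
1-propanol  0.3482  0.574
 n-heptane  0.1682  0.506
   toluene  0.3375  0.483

liquid only

ΣzᵢKᵢ = 0.7244; Σzᵢ/Kᵢ = 1.7150.
Since ΣzᵢKᵢ < 1 the mixture is below its bubble point — single liquid phase.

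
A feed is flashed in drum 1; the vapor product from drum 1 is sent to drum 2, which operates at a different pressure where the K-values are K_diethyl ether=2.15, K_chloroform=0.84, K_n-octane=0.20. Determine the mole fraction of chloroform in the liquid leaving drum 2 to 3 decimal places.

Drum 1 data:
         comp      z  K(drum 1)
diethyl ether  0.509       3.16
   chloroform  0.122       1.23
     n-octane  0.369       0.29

x_chloroform (drum 2) = 0.148

Drum 1:
Newton–Raphson from ψ₁ = 0.4:
  ψ₁ = 0.400: g = 0.2496, g' = -1.052 → ψ₁ = 0.637
  ψ₁ = 0.637: g = 0.0085, g' = -1.046 → ψ₁ = 0.646
  ψ₁ = 0.646: g = -0.0000, g' = -1.053 → ψ₁ = 0.645
Converged at ψ₁ = 0.645.
Drum-1 compositions:
  diethyl ether: x = 0.213, y = 0.672
  chloroform: x = 0.106, y = 0.131
  n-octane: x = 0.681, y = 0.198
Drum-2 feed = drum-1 vapor: z₂ = (0.6718, 0.1307, 0.1975).
Drum 2:
Iterate (Newton) starting at ψ₂ = 0.5:
  ψ₂ = 0.500: g = 0.2044, g' = -0.713 → ψ₂ = 0.787
  ψ₂ = 0.787: g = -0.0445, g' = -1.169 → ψ₂ = 0.748
  ψ₂ = 0.748: g = -0.0024, g' = -1.046 → ψ₂ = 0.746
Converged at ψ₂ = 0.746.
  diethyl ether: x = 0.362, y = 0.777
  chloroform: x = 0.148, y = 0.125
  n-octane: x = 0.490, y = 0.098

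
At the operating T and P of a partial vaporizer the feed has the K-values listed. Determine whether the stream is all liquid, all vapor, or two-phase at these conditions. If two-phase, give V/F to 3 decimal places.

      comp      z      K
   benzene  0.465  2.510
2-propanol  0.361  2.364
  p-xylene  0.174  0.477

ΣzᵢKᵢ = 2.104; Σzᵢ/Kᵢ = 0.703.
Since Σzᵢ/Kᵢ < 1 the mixture is above its dew point — single vapor phase.

all vapor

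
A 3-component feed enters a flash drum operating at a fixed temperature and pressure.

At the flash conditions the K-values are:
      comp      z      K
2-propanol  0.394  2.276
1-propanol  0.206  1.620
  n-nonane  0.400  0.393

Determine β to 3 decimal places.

β = 0.593

Rachford–Rice: g(β) = Σ zᵢ(Kᵢ−1)/(1+β(Kᵢ−1)) = 0.
g(0) = ΣzᵢKᵢ − 1 = 0.388 and g(1) = 1 − Σzᵢ/Kᵢ = -0.318, so a root lies in (0, 1).
Newton–Raphson from β = 0.5:
  β = 0.500: g = 0.0558, g' = -0.589 → β = 0.595
  β = 0.595: g = -0.0008, g' = -0.611 → β = 0.593
Converged at β = 0.593.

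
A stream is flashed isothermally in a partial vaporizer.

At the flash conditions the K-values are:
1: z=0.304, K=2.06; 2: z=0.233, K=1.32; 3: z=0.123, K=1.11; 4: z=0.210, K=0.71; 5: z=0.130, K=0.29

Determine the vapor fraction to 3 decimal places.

Let ψ = V/F and solve Σ zᵢ(Kᵢ−1)/(1+ψ(Kᵢ−1)) = 0.
Feasibility: ΣzᵢKᵢ = 1.257, Σzᵢ/Kᵢ = 1.179 — both > 1, two phases present.
Newton–Raphson from ψ = 0.5:
  ψ = 0.500: g = 0.0734, g' = -0.347 → ψ = 0.712
  ψ = 0.712: g = -0.0064, g' = -0.424 → ψ = 0.697
Converged at ψ = 0.697.

ψ = 0.697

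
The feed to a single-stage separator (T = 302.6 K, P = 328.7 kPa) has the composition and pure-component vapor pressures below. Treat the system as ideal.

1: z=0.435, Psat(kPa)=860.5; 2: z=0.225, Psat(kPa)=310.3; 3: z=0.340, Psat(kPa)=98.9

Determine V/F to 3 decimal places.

Raoult's law: Kᵢ = Pᵢˢᵃᵗ/P = Pᵢˢᵃᵗ/328.7.
  K_1 = 860.5/328.7 = 2.61789, K_2 = 310.3/328.7 = 0.94402, K_3 = 98.9/328.7 = 0.30088
Newton iteration, V/F⁰ = 0.5:
  V/F = 0.500: g = 0.0107, g' = -0.742 → V/F = 0.514
Converged at V/F = 0.514.

V/F = 0.514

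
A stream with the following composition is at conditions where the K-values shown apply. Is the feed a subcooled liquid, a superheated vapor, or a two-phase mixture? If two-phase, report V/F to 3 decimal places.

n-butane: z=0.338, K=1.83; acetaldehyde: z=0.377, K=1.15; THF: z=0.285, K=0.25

ΣzᵢKᵢ = 1.123; Σzᵢ/Kᵢ = 1.653.
Both exceed 1, so a two-phase solution exists.
Rachford–Rice: g(ψ) = Σ zᵢ(Kᵢ−1)/(1+ψ(Kᵢ−1)) = 0.
Newton iteration, ψ⁰ = 0.48:
  ψ = 0.480: g = -0.0806, g' = -0.518 → ψ = 0.324
  ψ = 0.324: g = -0.0075, g' = -0.432 → ψ = 0.307
Converged at ψ = 0.307.

two-phase, V/F = 0.307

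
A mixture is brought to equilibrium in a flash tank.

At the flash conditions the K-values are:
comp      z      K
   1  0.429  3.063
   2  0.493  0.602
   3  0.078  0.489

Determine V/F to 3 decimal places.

V/F = 0.756

Rachford–Rice: g(V/F) = Σ zᵢ(Kᵢ−1)/(1+V/F(Kᵢ−1)) = 0.
Feasibility: ΣzᵢKᵢ = 1.649, Σzᵢ/Kᵢ = 1.119 — both > 1, two phases present.
Newton iteration, V/F⁰ = 0.5:
  V/F = 0.500: g = 0.1372, g' = -0.601 → V/F = 0.728
  V/F = 0.728: g = 0.0139, g' = -0.498 → V/F = 0.756
Converged at V/F = 0.756.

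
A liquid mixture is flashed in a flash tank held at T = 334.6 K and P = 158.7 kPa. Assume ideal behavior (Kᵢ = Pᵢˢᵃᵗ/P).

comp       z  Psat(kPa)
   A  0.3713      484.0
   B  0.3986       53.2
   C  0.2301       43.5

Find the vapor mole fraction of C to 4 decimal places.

Raoult's law: Kᵢ = Pᵢˢᵃᵗ/P = Pᵢˢᵃᵗ/158.7.
  K_A = 484.0/158.7 = 3.049779, K_B = 53.2/158.7 = 0.335224, K_C = 43.5/158.7 = 0.274102
Rachford–Rice: g(β) = Σ zᵢ(Kᵢ−1)/(1+β(Kᵢ−1)) = 0.
Feasibility: ΣzᵢKᵢ = 1.3291, Σzᵢ/Kᵢ = 2.1503 — both > 1, two phases present.
Iterate (Newton) starting at β = 0.67:
  β = 0.6700: g = -0.48229, g' = -1.3092 → β = 0.3016
  β = 0.3016: g = -0.07498, g' = -1.0701 → β = 0.2316
  β = 0.2316: g = 0.00215, g' = -1.1387 → β = 0.2334
Converged at β = 0.2334.
Compositions from xᵢ = zᵢ/(1+β(Kᵢ−1)), yᵢ = Kᵢxᵢ:
  A: x = 0.2511, y = 0.7659
  B: x = 0.4718, y = 0.1582
  C: x = 0.2770, y = 0.0759

y_C = 0.0759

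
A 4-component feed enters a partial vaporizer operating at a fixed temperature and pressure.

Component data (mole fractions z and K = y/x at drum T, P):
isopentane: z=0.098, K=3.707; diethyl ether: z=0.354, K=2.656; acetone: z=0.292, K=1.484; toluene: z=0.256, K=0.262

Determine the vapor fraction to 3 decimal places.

ψ = 0.779

Newton iteration, ψ⁰ = 0.5:
  ψ = 0.500: g = 0.2478, g' = -0.815 → ψ = 0.804
  ψ = 0.804: g = -0.0281, g' = -1.129 → ψ = 0.779
Converged at ψ = 0.779.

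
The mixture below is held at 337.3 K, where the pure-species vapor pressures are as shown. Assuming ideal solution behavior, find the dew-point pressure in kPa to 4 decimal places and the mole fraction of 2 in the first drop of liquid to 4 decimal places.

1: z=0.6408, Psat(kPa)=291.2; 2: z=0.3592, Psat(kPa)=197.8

At the dew point ψ → 1, so Σzᵢ/Kᵢ = 1 with Kᵢ = Pᵢˢᵃᵗ/P ⇒ 1/P = Σzᵢ/Pᵢˢᵃᵗ.
1/P = 0.6408/291.2 + 0.3592/197.8 = 0.0040165 ⇒ P = 248.9714 kPa
xᵢ = zᵢP/Pᵢˢᵃᵗ ⇒ x_2 = 0.3592·248.9714/197.8 = 0.4521

Pdew = 248.9714 kPa, x_2 = 0.4521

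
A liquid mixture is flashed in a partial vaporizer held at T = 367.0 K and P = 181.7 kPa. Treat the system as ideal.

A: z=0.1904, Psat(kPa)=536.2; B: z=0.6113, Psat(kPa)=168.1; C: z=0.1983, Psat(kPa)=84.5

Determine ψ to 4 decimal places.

ψ = 0.4855

Raoult's law: Kᵢ = Pᵢˢᵃᵗ/P = Pᵢˢᵃᵗ/181.7.
  K_A = 536.2/181.7 = 2.951018, K_B = 168.1/181.7 = 0.925151, K_C = 84.5/181.7 = 0.465052
Material balance + equilibrium reduce to Σ zᵢ(Kᵢ−1)/(1+ψ(Kᵢ−1)) = 0.
Feasibility: ΣzᵢKᵢ = 1.2196, Σzᵢ/Kᵢ = 1.1517 — both > 1, two phases present.
Iterate (Newton) starting at ψ = 0.56:
  ψ = 0.5600: g = -0.02169, g' = -0.2849 → ψ = 0.4839
  ψ = 0.4839: g = 0.00048, g' = -0.2988 → ψ = 0.4855
Converged at ψ = 0.4855.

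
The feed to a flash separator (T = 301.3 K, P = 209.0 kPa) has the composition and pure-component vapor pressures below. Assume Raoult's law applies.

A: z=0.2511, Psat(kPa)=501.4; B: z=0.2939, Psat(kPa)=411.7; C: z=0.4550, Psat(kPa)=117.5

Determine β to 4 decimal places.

Raoult's law: Kᵢ = Pᵢˢᵃᵗ/P = Pᵢˢᵃᵗ/209.0.
  K_A = 501.4/209.0 = 2.399043, K_B = 411.7/209.0 = 1.969856, K_C = 117.5/209.0 = 0.562201
Material balance + equilibrium reduce to Σ zᵢ(Kᵢ−1)/(1+β(Kᵢ−1)) = 0.
Check two-phase: ΣzᵢKᵢ = 1.4371 > 1 and Σzᵢ/Kᵢ = 1.0632 > 1, so g(0) = 0.4371 > 0 and g(1) = -0.0632 < 0.
Iterate (Newton) starting at β = 0.5:
  β = 0.5000: g = 0.14364, g' = -0.4385 → β = 0.8276
  β = 0.8276: g = 0.00855, g' = -0.4051 → β = 0.8487
  β = 0.8487: g = -0.00002, g' = -0.4067 → β = 0.8486
Converged at β = 0.8486.

β = 0.8486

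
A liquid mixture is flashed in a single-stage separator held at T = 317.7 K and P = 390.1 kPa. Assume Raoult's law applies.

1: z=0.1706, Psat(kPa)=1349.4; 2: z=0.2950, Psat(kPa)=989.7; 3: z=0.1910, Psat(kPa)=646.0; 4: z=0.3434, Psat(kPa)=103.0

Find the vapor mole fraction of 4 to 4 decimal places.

Raoult's law: Kᵢ = Pᵢˢᵃᵗ/P = Pᵢˢᵃᵗ/390.1.
  K_1 = 1349.4/390.1 = 3.459113, K_2 = 989.7/390.1 = 2.537042, K_3 = 646.0/390.1 = 1.655986, K_4 = 103.0/390.1 = 0.264035
Newton iteration, V/F⁰ = 0.4:
  V/F = 0.4000: g = 0.23336, g' = -0.9546 → V/F = 0.6445
  V/F = 0.6445: g = -0.00259, g' = -1.0439 → V/F = 0.6420
Converged at V/F = 0.6420.
Compositions from xᵢ = zᵢ/(1+V/F(Kᵢ−1)), yᵢ = Kᵢxᵢ:
  1: x = 0.0662, y = 0.2288
  2: x = 0.1485, y = 0.3767
  3: x = 0.1344, y = 0.2226
  4: x = 0.6510, y = 0.1719

y_4 = 0.1719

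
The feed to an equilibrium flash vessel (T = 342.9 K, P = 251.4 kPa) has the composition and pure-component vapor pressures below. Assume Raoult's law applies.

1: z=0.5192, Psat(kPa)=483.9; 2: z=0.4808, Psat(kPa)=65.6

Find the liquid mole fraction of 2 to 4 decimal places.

Raoult's law: Kᵢ = Pᵢˢᵃᵗ/P = Pᵢˢᵃᵗ/251.4.
  K_1 = 483.9/251.4 = 1.924821, K_2 = 65.6/251.4 = 0.260939
Newton iteration, ψ⁰ = 0.51:
  ψ = 0.5100: g = -0.24402, g' = -0.8815 → ψ = 0.2332
  ψ = 0.2332: g = -0.03434, g' = -0.6839 → ψ = 0.1830
  ψ = 0.1830: g = -0.00023, g' = -0.6760 → ψ = 0.1826
Converged at ψ = 0.1826.
Compositions from xᵢ = zᵢ/(1+ψ(Kᵢ−1)), yᵢ = Kᵢxᵢ:
  1: x = 0.4442, y = 0.8550
  2: x = 0.5558, y = 0.1450

x_2 = 0.5558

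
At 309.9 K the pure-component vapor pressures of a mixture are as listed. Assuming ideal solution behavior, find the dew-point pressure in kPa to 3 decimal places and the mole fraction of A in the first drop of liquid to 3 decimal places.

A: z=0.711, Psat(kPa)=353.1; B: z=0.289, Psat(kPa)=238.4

At the dew point ψ → 1, so Σzᵢ/Kᵢ = 1 with Kᵢ = Pᵢˢᵃᵗ/P ⇒ 1/P = Σzᵢ/Pᵢˢᵃᵗ.
1/P = 0.711/353.1 + 0.289/238.4 = 0.003226 ⇒ P = 309.997 kPa
xᵢ = zᵢP/Pᵢˢᵃᵗ ⇒ x_A = 0.711·309.997/353.1 = 0.624

Pdew = 309.997 kPa, x_A = 0.624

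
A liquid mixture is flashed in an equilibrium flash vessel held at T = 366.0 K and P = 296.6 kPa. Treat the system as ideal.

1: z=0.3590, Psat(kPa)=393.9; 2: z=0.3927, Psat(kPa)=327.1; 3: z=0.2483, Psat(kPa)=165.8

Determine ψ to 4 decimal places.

Raoult's law: Kᵢ = Pᵢˢᵃᵗ/P = Pᵢˢᵃᵗ/296.6.
  K_1 = 393.9/296.6 = 1.328051, K_2 = 327.1/296.6 = 1.102832, K_3 = 165.8/296.6 = 0.559002
Material balance + equilibrium reduce to Σ zᵢ(Kᵢ−1)/(1+ψ(Kᵢ−1)) = 0.
g(0) = ΣzᵢKᵢ − 1 = 0.0487 and g(1) = 1 − Σzᵢ/Kᵢ = -0.0706, so a root lies in (0, 1).
Newton iteration, ψ⁰ = 0.62:
  ψ = 0.6200: g = -0.01488, g' = -0.1218 → ψ = 0.4979
  ψ = 0.4979: g = -0.00065, g' = -0.1116 → ψ = 0.4920
Converged at ψ = 0.4920.

ψ = 0.4920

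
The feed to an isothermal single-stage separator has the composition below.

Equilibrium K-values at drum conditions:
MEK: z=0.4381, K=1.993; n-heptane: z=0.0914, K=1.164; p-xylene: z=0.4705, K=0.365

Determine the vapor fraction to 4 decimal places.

ψ = 0.2642

Newton iteration, ψ⁰ = 0.59:
  ψ = 0.5900: g = -0.18977, g' = -0.6589 → ψ = 0.3020
  ψ = 0.3020: g = -0.02070, g' = -0.5483 → ψ = 0.2642
Converged at ψ = 0.2642.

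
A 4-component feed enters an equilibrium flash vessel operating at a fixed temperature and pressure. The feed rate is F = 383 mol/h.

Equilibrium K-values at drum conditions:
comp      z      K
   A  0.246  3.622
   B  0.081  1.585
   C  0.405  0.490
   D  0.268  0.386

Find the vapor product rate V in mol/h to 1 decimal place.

Let ψ = V/F and solve Σ zᵢ(Kᵢ−1)/(1+ψ(Kᵢ−1)) = 0.
g(0) = ΣzᵢKᵢ − 1 = 0.321 and g(1) = 1 − Σzᵢ/Kᵢ = -0.640, so a root lies in (0, 1).
Newton–Raphson from ψ = 0.5:
  ψ = 0.500: g = -0.1989, g' = -0.733 → ψ = 0.229
  ψ = 0.229: g = 0.0197, g' = -0.954 → ψ = 0.249
  ψ = 0.249: g = 0.0004, g' = -0.919 → ψ = 0.250
Converged at ψ = 0.250.
Then V = ψ·F = 0.2498·383 = 95.7 mol/h and L = F − V = 287.3 mol/h.

V = 95.7 mol/h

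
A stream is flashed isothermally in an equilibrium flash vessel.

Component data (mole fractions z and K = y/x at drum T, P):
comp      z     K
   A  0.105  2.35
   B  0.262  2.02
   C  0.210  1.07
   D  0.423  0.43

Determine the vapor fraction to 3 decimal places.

Let ψ = V/F and solve Σ zᵢ(Kᵢ−1)/(1+ψ(Kᵢ−1)) = 0.
Feasibility: ΣzᵢKᵢ = 1.183, Σzᵢ/Kᵢ = 1.354 — both > 1, two phases present.
Newton–Raphson from ψ = 0.62:
  ψ = 0.620: g = -0.1179, g' = -0.489 → ψ = 0.379
  ψ = 0.379: g = -0.0066, g' = -0.450 → ψ = 0.364
Converged at ψ = 0.364.

ψ = 0.364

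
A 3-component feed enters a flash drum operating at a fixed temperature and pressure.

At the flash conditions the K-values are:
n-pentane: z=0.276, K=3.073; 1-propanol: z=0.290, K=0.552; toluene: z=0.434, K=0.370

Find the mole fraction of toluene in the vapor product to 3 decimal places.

Let ψ = V/F and solve Σ zᵢ(Kᵢ−1)/(1+ψ(Kᵢ−1)) = 0.
Feasibility: ΣzᵢKᵢ = 1.169, Σzᵢ/Kᵢ = 1.788 — both > 1, two phases present.
Newton iteration, ψ⁰ = 0.34:
  ψ = 0.340: g = -0.1656, g' = -0.768 → ψ = 0.124
  ψ = 0.124: g = 0.0206, g' = -1.018 → ψ = 0.145
Converged at ψ = 0.145.
Compositions from xᵢ = zᵢ/(1+ψ(Kᵢ−1)), yᵢ = Kᵢxᵢ:
  n-pentane: x = 0.212, y = 0.652
  1-propanol: x = 0.310, y = 0.171
  toluene: x = 0.478, y = 0.177

y_toluene = 0.177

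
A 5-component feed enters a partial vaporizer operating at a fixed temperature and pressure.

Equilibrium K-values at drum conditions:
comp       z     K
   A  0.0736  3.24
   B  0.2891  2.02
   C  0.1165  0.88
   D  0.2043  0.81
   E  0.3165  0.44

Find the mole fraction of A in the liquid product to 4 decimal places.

Iterate (Newton) starting at V/F = 0.62:
  V/F = 0.6200: g = -0.08095, g' = -0.4219 → V/F = 0.4281
  V/F = 0.4281: g = -0.00072, g' = -0.4243 → V/F = 0.4264
Converged at V/F = 0.4264.
Compositions from xᵢ = zᵢ/(1+V/F(Kᵢ−1)), yᵢ = Kᵢxᵢ:
  A: x = 0.0376, y = 0.1220
  B: x = 0.2015, y = 0.4070
  C: x = 0.1228, y = 0.1080
  D: x = 0.2223, y = 0.1801
  E: x = 0.4158, y = 0.1829

x_A = 0.0376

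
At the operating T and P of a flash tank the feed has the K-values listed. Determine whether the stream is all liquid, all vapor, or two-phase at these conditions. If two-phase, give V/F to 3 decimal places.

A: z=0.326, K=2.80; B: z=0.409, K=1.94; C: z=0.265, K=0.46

all vapor

ΣzᵢKᵢ = 1.828; Σzᵢ/Kᵢ = 0.903.
Since Σzᵢ/Kᵢ < 1 the mixture is above its dew point — single vapor phase.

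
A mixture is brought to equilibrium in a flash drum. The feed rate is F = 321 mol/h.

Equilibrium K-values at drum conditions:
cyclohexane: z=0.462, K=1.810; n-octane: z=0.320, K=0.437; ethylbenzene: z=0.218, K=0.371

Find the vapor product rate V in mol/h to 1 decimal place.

V = 38.2 mol/h

Let ψ = V/F and solve Σ zᵢ(Kᵢ−1)/(1+ψ(Kᵢ−1)) = 0.
Feasibility: ΣzᵢKᵢ = 1.057, Σzᵢ/Kᵢ = 1.575 — both > 1, two phases present.
Iterate (Newton) starting at ψ = 0.41:
  ψ = 0.410: g = -0.1381, g' = -0.499 → ψ = 0.133
  ψ = 0.133: g = -0.0067, g' = -0.468 → ψ = 0.119
Converged at ψ = 0.119.
Then V = ψ·F = 0.1190·321 = 38.2 mol/h and L = F − V = 282.8 mol/h.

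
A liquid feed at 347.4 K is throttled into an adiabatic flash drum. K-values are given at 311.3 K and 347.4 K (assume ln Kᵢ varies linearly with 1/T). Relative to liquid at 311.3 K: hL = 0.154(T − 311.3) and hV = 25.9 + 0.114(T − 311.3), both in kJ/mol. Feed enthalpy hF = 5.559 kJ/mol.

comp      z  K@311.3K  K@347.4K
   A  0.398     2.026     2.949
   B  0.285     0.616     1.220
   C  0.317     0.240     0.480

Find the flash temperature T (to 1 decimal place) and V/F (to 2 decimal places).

Adiabatic flash: solve Rachford–Rice at each trial T, then check hF = ψ·hV(T) + (1−ψ)·hL(T).
  T = 311.3 K: K = (2.026, 0.616, 0.240), RR gives ψ = 0.093, H_out = 2.410 kJ/mol
  T = 347.4 K: K = (2.949, 1.220, 0.480), RR gives ψ = 0.946, H_out = 28.706 kJ/mol
  T = 329.4 K: K = (2.471, 0.884, 0.346), RR gives ψ = 0.490, H_out = 15.136 kJ/mol
  T = 320.4 K: K = (2.245, 0.742, 0.290), RR gives ψ = 0.292, H_out = 8.863 kJ/mol
  T = 315.9 K: K = (2.135, 0.678, 0.264), RR gives ψ = 0.195, H_out = 5.716 kJ/mol
  T = 313.6 K: K = (2.080, 0.646, 0.252), RR gives ψ = 0.144, H_out = 4.079 kJ/mol
Linear interpolation between T = 313.6 (H_out = 4.079) and T = 315.9 (H_out = 5.716) on hF = 5.559 gives T ≈ 315.7 K, at which ψ = 0.19.

T = 315.7 K, V/F = 0.19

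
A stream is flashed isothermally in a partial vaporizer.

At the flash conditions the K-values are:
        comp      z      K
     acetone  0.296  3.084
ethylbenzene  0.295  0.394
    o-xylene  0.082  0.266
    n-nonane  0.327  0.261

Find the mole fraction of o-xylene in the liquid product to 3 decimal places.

Material balance + equilibrium reduce to Σ zᵢ(Kᵢ−1)/(1+ψ(Kᵢ−1)) = 0.
Feasibility: ΣzᵢKᵢ = 1.136, Σzᵢ/Kᵢ = 2.406 — both > 1, two phases present.
Iterate (Newton) starting at ψ = 0.66:
  ψ = 0.660: g = -0.6267, g' = -1.375 → ψ = 0.204
  ψ = 0.204: g = -0.1269, g' = -1.082 → ψ = 0.087
  ψ = 0.087: g = 0.0107, g' = -1.296 → ψ = 0.095
Converged at ψ = 0.095.
Compositions from xᵢ = zᵢ/(1+ψ(Kᵢ−1)), yᵢ = Kᵢxᵢ:
  acetone: x = 0.247, y = 0.761
  ethylbenzene: x = 0.313, y = 0.123
  o-xylene: x = 0.088, y = 0.023
  n-nonane: x = 0.352, y = 0.092

x_o-xylene = 0.088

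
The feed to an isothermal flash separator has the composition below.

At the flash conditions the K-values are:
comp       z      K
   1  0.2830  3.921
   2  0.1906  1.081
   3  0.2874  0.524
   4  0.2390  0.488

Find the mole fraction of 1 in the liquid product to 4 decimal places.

x_1 = 0.1135

Material balance + equilibrium reduce to Σ zᵢ(Kᵢ−1)/(1+ψ(Kᵢ−1)) = 0.
g(0) = ΣzᵢKᵢ − 1 = 0.5829 and g(1) = 1 − Σzᵢ/Kᵢ = -0.2867, so a root lies in (0, 1).
Iterate (Newton) starting at ψ = 0.5:
  ψ = 0.5000: g = 0.00680, g' = -0.6253 → ψ = 0.5109
Converged at ψ = 0.5109.
Compositions from xᵢ = zᵢ/(1+ψ(Kᵢ−1)), yᵢ = Kᵢxᵢ:
  1: x = 0.1135, y = 0.4452
  2: x = 0.1830, y = 0.1979
  3: x = 0.3798, y = 0.1990
  4: x = 0.3237, y = 0.1580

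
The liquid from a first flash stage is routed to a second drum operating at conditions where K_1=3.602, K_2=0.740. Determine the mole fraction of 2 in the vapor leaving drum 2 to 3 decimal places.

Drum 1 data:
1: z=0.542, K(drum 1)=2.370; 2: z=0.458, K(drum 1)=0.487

Drum 1:
Newton–Raphson from ψ₁ = 0.5:
  ψ₁ = 0.500: g = 0.1247, g' = -0.576 → ψ₁ = 0.716
  ψ₁ = 0.716: g = 0.0033, g' = -0.560 → ψ₁ = 0.722
Converged at ψ₁ = 0.722.
Drum-1 compositions:
  1: x = 0.272, y = 0.646
  2: x = 0.728, y = 0.354
Drum-2 feed = drum-1 liquid: z₂ = (0.2724, 0.7276).
Drum 2:
Let ψ₂ = V/F and solve Σ zᵢ(Kᵢ−1)/(1+ψ₂(Kᵢ−1)) = 0.
g(0) = ΣzᵢKᵢ − 1 = 0.520 and g(1) = 1 − Σzᵢ/Kᵢ = -0.059, so a root lies in (0, 1).
Binary case is linear: z₁(K₁−1)(1+ψ₂(K₂−1)) + z₂(K₂−1)(1+ψ₂(K₁−1)) = 0
⇒ ψ₂ = [z₁(K₁−1)+z₂(K₂−1)] / [−(K₁−1)(K₂−1)] = 0.5197/0.6765 = 0.768
  1: x = 0.091, y = 0.327
  2: x = 0.909, y = 0.673

y_2 (drum 2) = 0.673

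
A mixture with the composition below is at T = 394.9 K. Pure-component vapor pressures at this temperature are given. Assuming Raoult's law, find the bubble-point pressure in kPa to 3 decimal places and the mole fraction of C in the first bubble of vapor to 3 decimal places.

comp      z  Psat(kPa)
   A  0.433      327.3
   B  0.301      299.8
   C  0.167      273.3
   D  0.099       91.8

Pbub = 286.690 kPa, y_C = 0.159

At the bubble point ψ → 0, so ΣzᵢKᵢ = 1 with Kᵢ = Pᵢˢᵃᵗ/P ⇒ P = ΣzᵢPᵢˢᵃᵗ.
P = 0.433·327.3 + 0.301·299.8 + 0.167·273.3 + 0.099·91.8 = 286.690 kPa
yᵢ = zᵢPᵢˢᵃᵗ/P ⇒ y_C = 0.167·273.3/286.690 = 0.159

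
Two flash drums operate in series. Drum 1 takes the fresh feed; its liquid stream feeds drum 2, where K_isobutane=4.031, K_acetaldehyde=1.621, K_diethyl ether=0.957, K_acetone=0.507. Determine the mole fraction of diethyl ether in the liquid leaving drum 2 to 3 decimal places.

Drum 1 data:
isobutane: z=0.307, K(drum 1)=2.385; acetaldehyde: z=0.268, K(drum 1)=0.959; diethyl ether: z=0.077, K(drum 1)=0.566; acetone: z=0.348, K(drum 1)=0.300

x_diethyl ether (drum 2) = 0.087

Drum 1:
Let ψ₁ = V/F and solve Σ zᵢ(Kᵢ−1)/(1+ψ₁(Kᵢ−1)) = 0.
Feasibility: ΣzᵢKᵢ = 1.137, Σzᵢ/Kᵢ = 1.704 — both > 1, two phases present.
Iterate (Newton) starting at ψ₁ = 0.5:
  ψ₁ = 0.500: g = -0.1774, g' = -0.633 → ψ₁ = 0.220
  ψ₁ = 0.220: g = -0.0100, g' = -0.602 → ψ₁ = 0.203
Converged at ψ₁ = 0.203.
Drum-1 compositions:
  isobutane: x = 0.240, y = 0.571
  acetaldehyde: x = 0.270, y = 0.259
  diethyl ether: x = 0.084, y = 0.048
  acetone: x = 0.406, y = 0.122
Drum-2 feed = drum-1 liquid: z₂ = (0.2395, 0.2703, 0.0845, 0.4058).
Drum 2:
Let ψ₂ = V/F and solve Σ zᵢ(Kᵢ−1)/(1+ψ₂(Kᵢ−1)) = 0.
Feasibility: ΣzᵢKᵢ = 1.690, Σzᵢ/Kᵢ = 1.115 — both > 1, two phases present.
Newton–Raphson from ψ₂ = 0.5:
  ψ₂ = 0.500: g = 0.1475, g' = -0.582 → ψ₂ = 0.753
  ψ₂ = 0.753: g = 0.0135, g' = -0.502 → ψ₂ = 0.780
Converged at ψ₂ = 0.780.
  isobutane: x = 0.071, y = 0.287
  acetaldehyde: x = 0.182, y = 0.295
  diethyl ether: x = 0.087, y = 0.084
  acetone: x = 0.659, y = 0.334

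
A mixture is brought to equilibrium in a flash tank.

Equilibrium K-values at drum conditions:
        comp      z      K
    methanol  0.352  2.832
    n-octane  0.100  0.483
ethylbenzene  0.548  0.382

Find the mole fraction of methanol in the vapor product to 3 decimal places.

Material balance + equilibrium reduce to Σ zᵢ(Kᵢ−1)/(1+ψ(Kᵢ−1)) = 0.
Feasibility: ΣzᵢKᵢ = 1.254, Σzᵢ/Kᵢ = 1.766 — both > 1, two phases present.
Newton–Raphson from ψ = 0.56:
  ψ = 0.560: g = -0.2724, g' = -0.830 → ψ = 0.232
  ψ = 0.232: g = -0.0015, g' = -0.902 → ψ = 0.230
Converged at ψ = 0.230.
Compositions from xᵢ = zᵢ/(1+ψ(Kᵢ−1)), yᵢ = Kᵢxᵢ:
  methanol: x = 0.248, y = 0.701
  n-octane: x = 0.114, y = 0.055
  ethylbenzene: x = 0.639, y = 0.244

y_methanol = 0.701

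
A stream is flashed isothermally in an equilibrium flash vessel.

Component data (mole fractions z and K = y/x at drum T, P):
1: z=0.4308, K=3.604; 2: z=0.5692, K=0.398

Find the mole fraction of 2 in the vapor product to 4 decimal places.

Let ψ = V/F and solve Σ zᵢ(Kᵢ−1)/(1+ψ(Kᵢ−1)) = 0.
Feasibility: ΣzᵢKᵢ = 1.7791, Σzᵢ/Kᵢ = 1.5497 — both > 1, two phases present.
Binary case is linear: z₁(K₁−1)(1+ψ(K₂−1)) + z₂(K₂−1)(1+ψ(K₁−1)) = 0
⇒ ψ = [z₁(K₁−1)+z₂(K₂−1)] / [−(K₁−1)(K₂−1)] = 0.77914/1.56761 = 0.4970
Compositions from xᵢ = zᵢ/(1+ψ(Kᵢ−1)), yᵢ = Kᵢxᵢ:
  1: x = 0.1878, y = 0.6767
  2: x = 0.8122, y = 0.3233

y_2 = 0.3233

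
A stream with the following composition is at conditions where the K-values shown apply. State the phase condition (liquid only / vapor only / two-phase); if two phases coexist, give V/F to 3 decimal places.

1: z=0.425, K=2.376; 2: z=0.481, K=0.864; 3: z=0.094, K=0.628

vapor only

ΣzᵢKᵢ = 1.484; Σzᵢ/Kᵢ = 0.885.
Since Σzᵢ/Kᵢ < 1 the mixture is above its dew point — single vapor phase.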